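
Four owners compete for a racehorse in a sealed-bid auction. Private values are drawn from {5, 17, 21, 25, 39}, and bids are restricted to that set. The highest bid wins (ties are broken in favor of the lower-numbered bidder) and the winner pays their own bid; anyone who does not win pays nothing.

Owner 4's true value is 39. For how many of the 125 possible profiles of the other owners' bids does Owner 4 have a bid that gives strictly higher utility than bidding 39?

27

Others bid (5, 5, 5): truth gives 0; bid 17 gives 22 > 0. Violating.
Others bid (5, 5, 17): truth gives 0; bid 21 gives 18 > 0. Violating.
Others bid (5, 5, 21): truth gives 0; bid 25 gives 14 > 0. Violating.
Others bid (5, 17, 5): truth gives 0; bid 21 gives 18 > 0. Violating.
Others bid (5, 5, 25): truth gives 0; no alternative beats it.
Others bid (5, 5, 39): truth gives 0; no alternative beats it.
(Checking all 125 profiles: 27 have a profitable deviation, 98 do not.)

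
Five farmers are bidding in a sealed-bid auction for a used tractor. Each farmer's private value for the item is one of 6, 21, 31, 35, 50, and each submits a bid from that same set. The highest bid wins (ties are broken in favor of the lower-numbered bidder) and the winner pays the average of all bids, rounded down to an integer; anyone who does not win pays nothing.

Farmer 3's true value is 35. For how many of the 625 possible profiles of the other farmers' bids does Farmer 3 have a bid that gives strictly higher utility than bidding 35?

Others bid (6, 6, 6, 6): truth gives 24; bid 21 gives 26 > 24. Violating.
Others bid (6, 6, 6, 21): truth gives 21; bid 21 gives 23 > 21. Violating.
Others bid (6, 6, 6, 50): truth gives 0; bid 50 gives 12 > 0. Violating.
Others bid (6, 6, 21, 6): truth gives 21; bid 21 gives 23 > 21. Violating.
Others bid (6, 6, 6, 31): truth gives 19; no alternative beats it.
Others bid (6, 6, 6, 35): truth gives 18; no alternative beats it.
(Checking all 625 profiles: 177 have a profitable deviation, 448 do not.)

177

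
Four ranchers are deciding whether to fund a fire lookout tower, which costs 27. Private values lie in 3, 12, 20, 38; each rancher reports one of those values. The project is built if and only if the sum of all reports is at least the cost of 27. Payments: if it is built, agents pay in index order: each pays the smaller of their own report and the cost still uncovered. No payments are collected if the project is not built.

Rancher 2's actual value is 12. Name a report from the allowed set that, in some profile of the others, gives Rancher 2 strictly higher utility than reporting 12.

Suppose Rancher 1 reports 3, Rancher 3 reports 3 and Rancher 4 reports 20.
Report 12: project built, pays 12, utility 12 - 12 = 0.
Report 3: project built, pays 3, utility 12 - 3 = 9.
So reporting 3 beats truth here (9 > 0).

3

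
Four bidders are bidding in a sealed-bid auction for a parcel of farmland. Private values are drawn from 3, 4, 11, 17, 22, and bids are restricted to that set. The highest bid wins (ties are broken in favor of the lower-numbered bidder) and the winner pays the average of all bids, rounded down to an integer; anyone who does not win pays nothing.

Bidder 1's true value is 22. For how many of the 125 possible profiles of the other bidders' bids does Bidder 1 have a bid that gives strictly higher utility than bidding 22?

Others bid (3, 3, 3): truth gives 15; bid 3 gives 19 > 15. Violating.
Others bid (3, 3, 4): truth gives 14; bid 4 gives 19 > 14. Violating.
Others bid (3, 3, 11): truth gives 13; bid 11 gives 15 > 13. Violating.
Others bid (3, 3, 17): truth gives 11; bid 17 gives 12 > 11. Violating.
Others bid (3, 3, 22): truth gives 10; no alternative beats it.
Others bid (3, 4, 22): truth gives 10; no alternative beats it.
(Checking all 125 profiles: 64 have a profitable deviation, 61 do not.)

64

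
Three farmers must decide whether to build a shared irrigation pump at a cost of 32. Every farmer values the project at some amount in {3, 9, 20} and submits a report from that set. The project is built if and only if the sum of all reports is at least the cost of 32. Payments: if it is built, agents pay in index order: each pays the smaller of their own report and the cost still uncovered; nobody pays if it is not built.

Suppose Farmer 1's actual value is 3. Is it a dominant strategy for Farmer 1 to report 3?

Yes

Check each profile of the others' reports and compare truth against every alternative report.
Others report (3, 20): truth gives 0, best alternative gives -6.
Others report (9, 20): truth gives 0, best alternative gives -6.
Others report (20, 3): truth gives 0, best alternative gives -6.
Others report (20, 9): truth gives 0, best alternative gives -6.
Others report (20, 20): truth gives 0, best alternative gives -6.
Others report (3, 3): truth gives 0, best alternative gives 0.
(Remaining 3 profiles checked similarly; truth is weakly best in each.)
In every case the truthful report is at least as good as any alternative, so it is a dominant strategy.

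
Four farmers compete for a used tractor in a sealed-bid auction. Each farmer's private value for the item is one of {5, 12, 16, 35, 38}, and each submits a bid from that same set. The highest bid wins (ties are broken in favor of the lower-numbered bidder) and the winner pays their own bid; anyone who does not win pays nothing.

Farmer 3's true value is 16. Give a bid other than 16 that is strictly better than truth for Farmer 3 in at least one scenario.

Suppose Farmer 1 bids 5, Farmer 2 bids 5 and Farmer 4 bids 5.
Bid 16: wins, pays 16, utility 16 - 16 = 0.
Bid 12: wins, pays 12, utility 16 - 12 = 4.
So bidding 12 beats truth here (4 > 0).

12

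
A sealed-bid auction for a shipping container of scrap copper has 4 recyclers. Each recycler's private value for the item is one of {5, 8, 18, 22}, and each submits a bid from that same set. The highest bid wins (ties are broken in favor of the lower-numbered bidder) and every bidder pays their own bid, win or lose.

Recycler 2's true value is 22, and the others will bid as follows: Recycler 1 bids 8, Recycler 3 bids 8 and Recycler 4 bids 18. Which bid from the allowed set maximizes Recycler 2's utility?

18

Bid 5: loses but pays 5, utility -5.
Bid 8: loses but pays 8, utility -8.
Bid 18: wins, pays 18, utility 22 - 18 = 4.
Bid 22: wins, pays 22, utility 22 - 22 = 0.
The best choice is 18 with utility 4.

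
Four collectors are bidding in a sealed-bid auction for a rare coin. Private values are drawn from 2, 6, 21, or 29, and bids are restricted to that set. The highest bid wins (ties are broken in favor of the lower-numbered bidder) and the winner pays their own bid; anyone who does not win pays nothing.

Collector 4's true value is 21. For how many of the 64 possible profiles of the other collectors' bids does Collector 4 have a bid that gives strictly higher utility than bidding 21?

1

Others bid (2, 2, 2): truth gives 0; bid 6 gives 15 > 0. Violating.
Others bid (2, 2, 6): truth gives 0; no alternative beats it.
Others bid (2, 2, 21): truth gives 0; no alternative beats it.
(Checking all 64 profiles: 1 has a profitable deviation, 63 do not.)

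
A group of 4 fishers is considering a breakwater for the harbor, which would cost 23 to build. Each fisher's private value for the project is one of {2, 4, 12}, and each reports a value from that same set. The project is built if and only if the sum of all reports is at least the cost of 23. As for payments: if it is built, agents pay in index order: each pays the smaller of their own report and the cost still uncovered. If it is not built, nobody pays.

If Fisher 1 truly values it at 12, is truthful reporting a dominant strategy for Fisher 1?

Consider the case where Fisher 2 reports 2, Fisher 3 reports 12 and Fisher 4 reports 12.
Truthful report 12: project built, pays 12, utility 12 - 12 = 0.
Report 2 instead: project built, pays 2, utility 12 - 2 = 10.
Since 10 > 0, reporting 2 is strictly better here, so truthful reporting is not dominant.

No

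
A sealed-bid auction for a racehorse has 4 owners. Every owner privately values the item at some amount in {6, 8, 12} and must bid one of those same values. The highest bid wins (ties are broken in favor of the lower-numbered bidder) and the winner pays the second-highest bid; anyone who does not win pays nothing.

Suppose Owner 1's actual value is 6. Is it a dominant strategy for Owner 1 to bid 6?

Check each profile of the others' bids and compare truth against every alternative bid.
Others bid (6, 6, 8): truth gives 0, best alternative gives -2.
Others bid (6, 8, 6): truth gives 0, best alternative gives -2.
Others bid (6, 8, 8): truth gives 0, best alternative gives -2.
Others bid (8, 6, 6): truth gives 0, best alternative gives -2.
Others bid (8, 6, 8): truth gives 0, best alternative gives -2.
Others bid (8, 8, 6): truth gives 0, best alternative gives -2.
(Remaining 21 profiles checked similarly; truth is weakly best in each.)
In every case the truthful bid is at least as good as any alternative, so it is a dominant strategy.

Yes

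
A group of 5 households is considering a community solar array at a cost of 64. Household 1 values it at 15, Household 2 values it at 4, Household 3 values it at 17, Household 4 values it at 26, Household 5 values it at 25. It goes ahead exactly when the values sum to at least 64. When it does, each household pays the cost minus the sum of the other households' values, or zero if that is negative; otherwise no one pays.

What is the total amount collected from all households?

Total value 87 ≥ cost 64, so it is built.
Household 1: others sum to 72; max(0, 64 - 72) = 0.
Household 2: others sum to 83; max(0, 64 - 83) = 0.
Household 3: others sum to 70; max(0, 64 - 70) = 0.
Household 4: others sum to 61; max(0, 64 - 61) = 3.
Household 5: others sum to 62; max(0, 64 - 62) = 2.
Total collected = 0 + 0 + 0 + 3 + 2 = 5.

5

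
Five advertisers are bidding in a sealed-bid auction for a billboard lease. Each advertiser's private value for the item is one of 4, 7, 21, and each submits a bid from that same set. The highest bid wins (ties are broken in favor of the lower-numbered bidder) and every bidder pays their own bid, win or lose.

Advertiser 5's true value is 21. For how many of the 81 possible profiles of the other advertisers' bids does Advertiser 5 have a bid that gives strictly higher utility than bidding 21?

66

Others bid (4, 4, 4, 4): truth gives 0; bid 7 gives 14 > 0. Violating.
Others bid (4, 4, 4, 21): truth gives -21; bid 4 gives -4 > -21. Violating.
Others bid (4, 4, 7, 21): truth gives -21; bid 4 gives -4 > -21. Violating.
Others bid (4, 4, 21, 4): truth gives -21; bid 4 gives -4 > -21. Violating.
Others bid (4, 4, 4, 7): truth gives 0; no alternative beats it.
Others bid (4, 4, 7, 4): truth gives 0; no alternative beats it.
(Checking all 81 profiles: 66 have a profitable deviation, 15 do not.)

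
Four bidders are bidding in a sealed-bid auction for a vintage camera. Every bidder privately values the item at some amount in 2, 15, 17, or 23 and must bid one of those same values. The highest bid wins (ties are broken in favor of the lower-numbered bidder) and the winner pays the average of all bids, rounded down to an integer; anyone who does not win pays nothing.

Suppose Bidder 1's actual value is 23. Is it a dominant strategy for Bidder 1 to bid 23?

Consider the case where Bidder 2 bids 2, Bidder 3 bids 2 and Bidder 4 bids 2.
Truthful bid 23: wins, pays 7, utility 23 - 7 = 16.
Bid 2 instead: wins, pays 2, utility 23 - 2 = 21.
Since 21 > 16, bidding 2 is strictly better here, so truthful bidding is not dominant.

No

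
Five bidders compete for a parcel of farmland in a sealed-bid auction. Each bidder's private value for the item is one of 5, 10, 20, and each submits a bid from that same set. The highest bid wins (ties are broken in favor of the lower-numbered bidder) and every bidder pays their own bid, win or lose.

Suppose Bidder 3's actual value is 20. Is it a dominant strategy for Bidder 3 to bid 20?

No

Consider the case where Bidder 1 bids 5, Bidder 2 bids 5, Bidder 4 bids 5 and Bidder 5 bids 5.
Truthful bid 20: wins, pays 20, utility 20 - 20 = 0.
Bid 10 instead: wins, pays 10, utility 20 - 10 = 10.
Since 10 > 0, bidding 10 is strictly better here, so truthful bidding is not dominant.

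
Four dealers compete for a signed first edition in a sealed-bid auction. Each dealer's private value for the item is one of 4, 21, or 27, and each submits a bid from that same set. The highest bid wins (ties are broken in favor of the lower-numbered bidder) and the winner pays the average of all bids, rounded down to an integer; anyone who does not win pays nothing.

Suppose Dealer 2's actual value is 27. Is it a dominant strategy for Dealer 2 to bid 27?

No

Consider the case where Dealer 1 bids 4, Dealer 3 bids 4 and Dealer 4 bids 4.
Truthful bid 27: wins, pays 9, utility 27 - 9 = 18.
Bid 21 instead: wins, pays 8, utility 27 - 8 = 19.
Since 19 > 18, bidding 21 is strictly better here, so truthful bidding is not dominant.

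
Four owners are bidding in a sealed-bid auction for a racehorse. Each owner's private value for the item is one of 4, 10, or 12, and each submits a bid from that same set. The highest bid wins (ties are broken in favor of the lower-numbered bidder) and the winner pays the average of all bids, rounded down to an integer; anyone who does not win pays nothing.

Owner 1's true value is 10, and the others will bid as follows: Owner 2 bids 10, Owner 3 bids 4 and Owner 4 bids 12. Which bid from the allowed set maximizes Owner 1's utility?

12

Bid 4: loses, pays 0, utility 0.
Bid 10: loses, pays 0, utility 0.
Bid 12: wins, pays 9, utility 10 - 9 = 1.
The best choice is 12 with utility 1.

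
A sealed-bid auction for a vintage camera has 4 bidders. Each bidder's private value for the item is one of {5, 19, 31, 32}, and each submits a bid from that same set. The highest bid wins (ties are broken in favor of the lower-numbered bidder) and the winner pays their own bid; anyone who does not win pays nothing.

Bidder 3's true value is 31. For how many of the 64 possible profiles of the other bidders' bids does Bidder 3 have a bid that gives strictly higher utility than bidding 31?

2

Others bid (5, 5, 5): truth gives 0; bid 19 gives 12 > 0. Violating.
Others bid (5, 5, 19): truth gives 0; bid 19 gives 12 > 0. Violating.
Others bid (5, 5, 31): truth gives 0; no alternative beats it.
Others bid (5, 5, 32): truth gives 0; no alternative beats it.
(Checking all 64 profiles: 2 have a profitable deviation, 62 do not.)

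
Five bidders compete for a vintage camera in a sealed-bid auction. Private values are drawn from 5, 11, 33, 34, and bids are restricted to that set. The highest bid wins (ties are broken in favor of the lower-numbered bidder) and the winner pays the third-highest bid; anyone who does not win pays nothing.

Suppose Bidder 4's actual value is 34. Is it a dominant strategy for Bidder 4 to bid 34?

Yes

Check each profile of the others' bids and compare truth against every alternative bid.
Others bid (5, 5, 5, 34): truth gives 29, best alternative gives 0.
Others bid (5, 5, 33, 5): truth gives 29, best alternative gives 0.
Others bid (5, 33, 5, 5): truth gives 29, best alternative gives 0.
Others bid (33, 5, 5, 5): truth gives 29, best alternative gives 0.
Others bid (5, 5, 11, 34): truth gives 23, best alternative gives 0.
Others bid (5, 5, 33, 11): truth gives 23, best alternative gives 0.
(Remaining 250 profiles checked similarly; truth is weakly best in each.)
In every case the truthful bid is at least as good as any alternative, so it is a dominant strategy.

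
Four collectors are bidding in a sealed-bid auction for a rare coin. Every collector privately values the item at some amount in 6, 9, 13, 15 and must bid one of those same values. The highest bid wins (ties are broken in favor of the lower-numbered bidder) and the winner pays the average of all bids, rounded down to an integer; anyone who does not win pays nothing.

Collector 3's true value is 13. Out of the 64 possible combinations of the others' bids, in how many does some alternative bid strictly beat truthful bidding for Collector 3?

Others bid (6, 6, 6): truth gives 6; bid 9 gives 7 > 6. Violating.
Others bid (6, 6, 9): truth gives 5; bid 9 gives 6 > 5. Violating.
Others bid (6, 6, 15): truth gives 0; bid 15 gives 3 > 0. Violating.
Others bid (6, 9, 15): truth gives 0; bid 15 gives 2 > 0. Violating.
Others bid (6, 6, 13): truth gives 4; no alternative beats it.
Others bid (6, 9, 6): truth gives 5; no alternative beats it.
(Checking all 64 profiles: 22 have a profitable deviation, 42 do not.)

22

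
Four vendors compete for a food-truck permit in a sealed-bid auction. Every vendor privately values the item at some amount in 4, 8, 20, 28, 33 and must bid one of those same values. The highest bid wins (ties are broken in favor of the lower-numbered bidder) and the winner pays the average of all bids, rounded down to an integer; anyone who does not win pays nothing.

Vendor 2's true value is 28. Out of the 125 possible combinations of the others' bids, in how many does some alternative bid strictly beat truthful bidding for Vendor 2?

Others bid (4, 4, 4): truth gives 18; bid 8 gives 23 > 18. Violating.
Others bid (4, 4, 8): truth gives 17; bid 8 gives 22 > 17. Violating.
Others bid (4, 4, 20): truth gives 14; bid 20 gives 16 > 14. Violating.
Others bid (4, 4, 33): truth gives 0; bid 33 gives 10 > 0. Violating.
Others bid (4, 4, 28): truth gives 12; no alternative beats it.
Others bid (4, 8, 28): truth gives 11; no alternative beats it.
(Checking all 125 profiles: 61 have a profitable deviation, 64 do not.)

61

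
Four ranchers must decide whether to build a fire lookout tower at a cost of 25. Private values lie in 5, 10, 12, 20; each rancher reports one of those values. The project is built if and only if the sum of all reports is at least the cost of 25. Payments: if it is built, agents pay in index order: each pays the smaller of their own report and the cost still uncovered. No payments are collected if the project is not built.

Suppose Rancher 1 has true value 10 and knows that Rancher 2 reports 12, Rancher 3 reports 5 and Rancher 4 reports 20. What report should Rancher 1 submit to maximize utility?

Report 5: project built, pays 5, utility 10 - 5 = 5.
Report 10: project built, pays 10, utility 10 - 10 = 0.
Report 12: project built, pays 12, utility 10 - 12 = -2.
Report 20: project built, pays 20, utility 10 - 20 = -10.
The best choice is 5 with utility 5.

5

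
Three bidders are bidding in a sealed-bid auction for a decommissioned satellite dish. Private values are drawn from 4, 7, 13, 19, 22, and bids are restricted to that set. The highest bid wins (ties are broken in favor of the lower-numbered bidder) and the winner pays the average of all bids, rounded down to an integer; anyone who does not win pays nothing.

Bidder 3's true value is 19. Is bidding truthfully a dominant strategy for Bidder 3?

Consider the case where Bidder 1 bids 4 and Bidder 2 bids 4.
Truthful bid 19: wins, pays 9, utility 19 - 9 = 10.
Bid 7 instead: wins, pays 5, utility 19 - 5 = 14.
Since 14 > 10, bidding 7 is strictly better here, so truthful bidding is not dominant.

No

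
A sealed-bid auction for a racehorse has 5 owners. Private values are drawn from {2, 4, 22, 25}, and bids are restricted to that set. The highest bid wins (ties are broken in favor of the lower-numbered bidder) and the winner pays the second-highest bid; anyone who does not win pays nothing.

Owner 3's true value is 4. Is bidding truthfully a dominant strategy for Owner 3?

Yes

Check each profile of the others' bids and compare truth against every alternative bid.
Others bid (2, 2, 2, 2): truth gives 2, best alternative gives 2.
Others bid (2, 2, 2, 4): truth gives 0, best alternative gives 0.
Others bid (2, 2, 2, 22): truth gives 0, best alternative gives 0.
Others bid (2, 2, 2, 25): truth gives 0, best alternative gives 0.
Others bid (2, 2, 4, 2): truth gives 0, best alternative gives 0.
Others bid (2, 2, 4, 4): truth gives 0, best alternative gives 0.
(Remaining 250 profiles checked similarly; truth is weakly best in each.)
In every case the truthful bid is at least as good as any alternative, so it is a dominant strategy.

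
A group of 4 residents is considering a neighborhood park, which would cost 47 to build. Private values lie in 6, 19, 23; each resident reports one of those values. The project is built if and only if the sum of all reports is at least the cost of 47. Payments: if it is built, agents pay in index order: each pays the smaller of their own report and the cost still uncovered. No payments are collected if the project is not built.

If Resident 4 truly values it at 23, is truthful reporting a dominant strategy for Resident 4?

Yes

Check each profile of the others' reports and compare truth against every alternative report.
Others report (6, 19, 23): truth gives 23, best alternative gives 23.
Others report (6, 23, 19): truth gives 23, best alternative gives 23.
Others report (6, 23, 23): truth gives 23, best alternative gives 23.
Others report (19, 6, 23): truth gives 23, best alternative gives 23.
Others report (19, 19, 19): truth gives 23, best alternative gives 23.
Others report (19, 19, 23): truth gives 23, best alternative gives 23.
(Remaining 21 profiles checked similarly; truth is weakly best in each.)
In every case the truthful report is at least as good as any alternative, so it is a dominant strategy.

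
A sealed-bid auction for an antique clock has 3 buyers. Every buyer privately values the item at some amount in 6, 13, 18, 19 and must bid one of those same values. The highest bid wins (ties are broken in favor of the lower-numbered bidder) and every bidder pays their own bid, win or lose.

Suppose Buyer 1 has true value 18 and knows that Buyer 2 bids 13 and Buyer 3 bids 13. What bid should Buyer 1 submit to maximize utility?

13

Bid 6: loses but pays 6, utility -6.
Bid 13: wins, pays 13, utility 18 - 13 = 5.
Bid 18: wins, pays 18, utility 18 - 18 = 0.
Bid 19: wins, pays 19, utility 18 - 19 = -1.
The best choice is 13 with utility 5.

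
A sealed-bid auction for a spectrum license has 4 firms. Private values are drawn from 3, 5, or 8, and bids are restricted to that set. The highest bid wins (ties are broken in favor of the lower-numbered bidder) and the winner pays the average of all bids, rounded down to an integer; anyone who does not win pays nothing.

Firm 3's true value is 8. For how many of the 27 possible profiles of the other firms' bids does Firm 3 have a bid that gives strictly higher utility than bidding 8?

Others bid (3, 3, 3): truth gives 4; bid 5 gives 5 > 4. Violating.
Others bid (3, 3, 5): truth gives 4; no alternative beats it.
Others bid (3, 3, 8): truth gives 3; no alternative beats it.
(Checking all 27 profiles: 1 has a profitable deviation, 26 do not.)

1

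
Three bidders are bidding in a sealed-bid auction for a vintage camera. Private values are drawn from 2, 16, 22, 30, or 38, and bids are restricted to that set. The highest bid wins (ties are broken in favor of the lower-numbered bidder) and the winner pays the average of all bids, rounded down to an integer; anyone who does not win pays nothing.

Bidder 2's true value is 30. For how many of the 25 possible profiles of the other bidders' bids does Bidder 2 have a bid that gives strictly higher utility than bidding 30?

Others bid (2, 2): truth gives 19; bid 16 gives 24 > 19. Violating.
Others bid (2, 16): truth gives 14; bid 16 gives 19 > 14. Violating.
Others bid (2, 22): truth gives 12; bid 22 gives 15 > 12. Violating.
Others bid (2, 38): truth gives 0; bid 38 gives 4 > 0. Violating.
Others bid (2, 30): truth gives 10; no alternative beats it.
Others bid (16, 30): truth gives 5; no alternative beats it.
(Checking all 25 profiles: 9 have a profitable deviation, 16 do not.)

9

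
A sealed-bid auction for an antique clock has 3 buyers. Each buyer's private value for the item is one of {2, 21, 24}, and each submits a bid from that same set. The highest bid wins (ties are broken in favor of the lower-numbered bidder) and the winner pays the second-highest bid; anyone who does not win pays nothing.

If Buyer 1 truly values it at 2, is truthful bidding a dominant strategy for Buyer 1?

Check each profile of the others' bids and compare truth against every alternative bid.
Others bid (2, 21): truth gives 0, best alternative gives -19.
Others bid (21, 2): truth gives 0, best alternative gives -19.
Others bid (21, 21): truth gives 0, best alternative gives -19.
Others bid (2, 2): truth gives 0, best alternative gives 0.
Others bid (2, 24): truth gives 0, best alternative gives 0.
Others bid (21, 24): truth gives 0, best alternative gives 0.
(Remaining 3 profiles checked similarly; truth is weakly best in each.)
In every case the truthful bid is at least as good as any alternative, so it is a dominant strategy.

Yes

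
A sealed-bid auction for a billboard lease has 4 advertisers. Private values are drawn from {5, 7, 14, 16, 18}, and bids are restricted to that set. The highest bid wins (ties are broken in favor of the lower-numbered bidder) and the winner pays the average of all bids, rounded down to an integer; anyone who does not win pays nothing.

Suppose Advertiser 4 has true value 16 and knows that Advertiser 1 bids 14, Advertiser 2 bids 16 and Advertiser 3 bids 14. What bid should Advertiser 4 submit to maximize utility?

Bid 5: loses, pays 0, utility 0.
Bid 7: loses, pays 0, utility 0.
Bid 14: loses, pays 0, utility 0.
Bid 16: loses, pays 0, utility 0.
Bid 18: wins, pays 15, utility 16 - 15 = 1.
The best choice is 18 with utility 1.

18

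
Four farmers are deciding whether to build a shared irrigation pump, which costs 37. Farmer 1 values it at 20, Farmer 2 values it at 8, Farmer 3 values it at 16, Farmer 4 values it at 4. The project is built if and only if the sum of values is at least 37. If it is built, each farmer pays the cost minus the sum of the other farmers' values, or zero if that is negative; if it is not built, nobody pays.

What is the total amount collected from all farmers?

14

Total value 48 ≥ cost 37, so it is built.
Farmer 1: others sum to 28; max(0, 37 - 28) = 9.
Farmer 2: others sum to 40; max(0, 37 - 40) = 0.
Farmer 3: others sum to 32; max(0, 37 - 32) = 5.
Farmer 4: others sum to 44; max(0, 37 - 44) = 0.
Total collected = 9 + 0 + 5 + 0 = 14.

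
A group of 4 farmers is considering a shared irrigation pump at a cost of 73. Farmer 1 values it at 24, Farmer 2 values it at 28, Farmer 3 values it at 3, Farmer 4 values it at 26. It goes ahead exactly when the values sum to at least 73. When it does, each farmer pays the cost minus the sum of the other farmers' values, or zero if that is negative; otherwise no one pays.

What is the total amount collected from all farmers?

54

Total value 81 ≥ cost 73, so it is built.
Farmer 1: others sum to 57; max(0, 73 - 57) = 16.
Farmer 2: others sum to 53; max(0, 73 - 53) = 20.
Farmer 3: others sum to 78; max(0, 73 - 78) = 0.
Farmer 4: others sum to 55; max(0, 73 - 55) = 18.
Total collected = 16 + 20 + 0 + 18 = 54.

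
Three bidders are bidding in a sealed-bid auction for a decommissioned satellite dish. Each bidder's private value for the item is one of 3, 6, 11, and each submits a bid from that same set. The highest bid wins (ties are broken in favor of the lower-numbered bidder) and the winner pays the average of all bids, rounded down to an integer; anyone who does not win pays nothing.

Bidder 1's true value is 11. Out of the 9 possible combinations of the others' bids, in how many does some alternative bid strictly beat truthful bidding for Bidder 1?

4

Others bid (3, 3): truth gives 6; bid 3 gives 8 > 6. Violating.
Others bid (3, 6): truth gives 5; bid 6 gives 6 > 5. Violating.
Others bid (6, 3): truth gives 5; bid 6 gives 6 > 5. Violating.
Others bid (6, 6): truth gives 4; bid 6 gives 5 > 4. Violating.
Others bid (3, 11): truth gives 3; no alternative beats it.
Others bid (6, 11): truth gives 2; no alternative beats it.
(Checking all 9 profiles: 4 have a profitable deviation, 5 do not.)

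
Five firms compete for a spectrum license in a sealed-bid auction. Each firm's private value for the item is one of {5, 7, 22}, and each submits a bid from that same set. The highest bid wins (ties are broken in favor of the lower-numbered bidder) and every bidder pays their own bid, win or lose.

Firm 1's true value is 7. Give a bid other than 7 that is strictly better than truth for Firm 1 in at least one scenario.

Suppose Firm 2 bids 5, Firm 3 bids 5, Firm 4 bids 5 and Firm 5 bids 5.
Bid 7: wins, pays 7, utility 7 - 7 = 0.
Bid 5: wins, pays 5, utility 7 - 5 = 2.
So bidding 5 beats truth here (2 > 0).

5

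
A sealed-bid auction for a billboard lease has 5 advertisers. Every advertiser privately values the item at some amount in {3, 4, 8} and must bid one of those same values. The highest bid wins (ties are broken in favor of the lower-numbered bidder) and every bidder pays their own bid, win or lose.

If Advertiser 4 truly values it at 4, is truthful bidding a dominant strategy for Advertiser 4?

No

Consider the case where Advertiser 1 bids 3, Advertiser 2 bids 3, Advertiser 3 bids 3 and Advertiser 5 bids 8.
Truthful bid 4: loses but pays 4, utility -4.
Bid 3 instead: loses but pays 3, utility -3.
Since -3 > -4, bidding 3 is strictly better here, so truthful bidding is not dominant.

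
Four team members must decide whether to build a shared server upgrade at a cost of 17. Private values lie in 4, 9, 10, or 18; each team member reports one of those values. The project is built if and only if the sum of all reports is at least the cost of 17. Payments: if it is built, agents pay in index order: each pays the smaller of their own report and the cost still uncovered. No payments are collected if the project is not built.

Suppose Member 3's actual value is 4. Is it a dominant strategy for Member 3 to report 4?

Yes

Check each profile of the others' reports and compare truth against every alternative report.
Others report (4, 4, 4): truth gives 0, best alternative gives -5.
Others report (4, 4, 9): truth gives 0, best alternative gives -5.
Others report (4, 4, 10): truth gives 0, best alternative gives -5.
Others report (4, 4, 18): truth gives 0, best alternative gives -5.
Others report (4, 18, 4): truth gives 4, best alternative gives 4.
Others report (4, 18, 9): truth gives 4, best alternative gives 4.
(Remaining 58 profiles checked similarly; truth is weakly best in each.)
In every case the truthful report is at least as good as any alternative, so it is a dominant strategy.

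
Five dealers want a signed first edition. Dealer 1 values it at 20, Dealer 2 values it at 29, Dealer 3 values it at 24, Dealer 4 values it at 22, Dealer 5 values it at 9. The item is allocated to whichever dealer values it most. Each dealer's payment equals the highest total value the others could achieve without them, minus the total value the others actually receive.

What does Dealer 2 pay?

24

Dealer 2 has the highest value and receives the item.
Without Dealer 2, the item would go to the next-highest value, 24, so the others could achieve 24.
With Dealer 2 present and winning, the others receive nothing, so their total is 0.
Payment = 24 - 0 = 24.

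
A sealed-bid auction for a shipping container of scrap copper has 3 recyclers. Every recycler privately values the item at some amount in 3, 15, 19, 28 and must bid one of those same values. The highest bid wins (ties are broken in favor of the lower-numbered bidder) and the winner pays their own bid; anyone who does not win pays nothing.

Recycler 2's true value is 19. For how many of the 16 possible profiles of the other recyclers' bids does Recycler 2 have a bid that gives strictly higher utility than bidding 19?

2

Others bid (3, 3): truth gives 0; bid 15 gives 4 > 0. Violating.
Others bid (3, 15): truth gives 0; bid 15 gives 4 > 0. Violating.
Others bid (3, 19): truth gives 0; no alternative beats it.
Others bid (3, 28): truth gives 0; no alternative beats it.
(Checking all 16 profiles: 2 have a profitable deviation, 14 do not.)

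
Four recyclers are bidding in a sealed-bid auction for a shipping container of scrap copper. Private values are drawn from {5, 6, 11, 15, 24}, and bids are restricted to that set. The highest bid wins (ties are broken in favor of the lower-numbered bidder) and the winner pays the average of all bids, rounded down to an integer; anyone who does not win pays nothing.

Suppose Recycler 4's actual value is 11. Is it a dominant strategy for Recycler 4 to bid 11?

No

Consider the case where Recycler 1 bids 5, Recycler 2 bids 5 and Recycler 3 bids 5.
Truthful bid 11: wins, pays 6, utility 11 - 6 = 5.
Bid 6 instead: wins, pays 5, utility 11 - 5 = 6.
Since 6 > 5, bidding 6 is strictly better here, so truthful bidding is not dominant.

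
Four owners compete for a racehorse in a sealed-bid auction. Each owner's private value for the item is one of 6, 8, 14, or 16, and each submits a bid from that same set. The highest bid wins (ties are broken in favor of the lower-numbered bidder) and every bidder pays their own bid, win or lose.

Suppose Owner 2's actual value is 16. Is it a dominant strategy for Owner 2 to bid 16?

No

Consider the case where Owner 1 bids 6, Owner 3 bids 6 and Owner 4 bids 6.
Truthful bid 16: wins, pays 16, utility 16 - 16 = 0.
Bid 8 instead: wins, pays 8, utility 16 - 8 = 8.
Since 8 > 0, bidding 8 is strictly better here, so truthful bidding is not dominant.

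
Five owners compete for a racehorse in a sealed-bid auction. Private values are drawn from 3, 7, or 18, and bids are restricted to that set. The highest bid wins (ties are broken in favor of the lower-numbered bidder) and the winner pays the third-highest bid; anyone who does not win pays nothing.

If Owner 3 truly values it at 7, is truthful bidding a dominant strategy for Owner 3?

Consider the case where Owner 1 bids 3, Owner 2 bids 3, Owner 4 bids 3 and Owner 5 bids 18.
Truthful bid 7: loses, pays 0, utility 0.
Bid 18 instead: wins, pays 3, utility 7 - 3 = 4.
Since 4 > 0, bidding 18 is strictly better here, so truthful bidding is not dominant.

No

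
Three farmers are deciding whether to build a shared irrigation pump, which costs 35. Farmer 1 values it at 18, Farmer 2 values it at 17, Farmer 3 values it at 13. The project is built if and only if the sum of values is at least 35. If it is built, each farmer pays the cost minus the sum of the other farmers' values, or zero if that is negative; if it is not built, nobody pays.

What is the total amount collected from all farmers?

9

Total value 48 ≥ cost 35, so it is built.
Farmer 1: others sum to 30; max(0, 35 - 30) = 5.
Farmer 2: others sum to 31; max(0, 35 - 31) = 4.
Farmer 3: others sum to 35; max(0, 35 - 35) = 0.
Total collected = 5 + 4 + 0 = 9.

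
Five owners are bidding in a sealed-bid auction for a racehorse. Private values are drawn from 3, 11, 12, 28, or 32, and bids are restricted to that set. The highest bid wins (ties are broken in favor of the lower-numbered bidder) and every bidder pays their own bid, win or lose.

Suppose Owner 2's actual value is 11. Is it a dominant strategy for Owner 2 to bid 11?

Consider the case where Owner 1 bids 3, Owner 3 bids 3, Owner 4 bids 3 and Owner 5 bids 12.
Truthful bid 11: loses but pays 11, utility -11.
Bid 3 instead: loses but pays 3, utility -3.
Since -3 > -11, bidding 3 is strictly better here, so truthful bidding is not dominant.

No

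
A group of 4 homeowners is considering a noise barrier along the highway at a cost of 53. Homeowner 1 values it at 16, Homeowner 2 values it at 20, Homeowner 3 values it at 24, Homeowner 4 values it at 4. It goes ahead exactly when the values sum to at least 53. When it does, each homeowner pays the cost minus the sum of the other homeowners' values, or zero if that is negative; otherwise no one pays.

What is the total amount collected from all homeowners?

27

Total value 64 ≥ cost 53, so it is built.
Homeowner 1: others sum to 48; max(0, 53 - 48) = 5.
Homeowner 2: others sum to 44; max(0, 53 - 44) = 9.
Homeowner 3: others sum to 40; max(0, 53 - 40) = 13.
Homeowner 4: others sum to 60; max(0, 53 - 60) = 0.
Total collected = 5 + 9 + 13 + 0 = 27.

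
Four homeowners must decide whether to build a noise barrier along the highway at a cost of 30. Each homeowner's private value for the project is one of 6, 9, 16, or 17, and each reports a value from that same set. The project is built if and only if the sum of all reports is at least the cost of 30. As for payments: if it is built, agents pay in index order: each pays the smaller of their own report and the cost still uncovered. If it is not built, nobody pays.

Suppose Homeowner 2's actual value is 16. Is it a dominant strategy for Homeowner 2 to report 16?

Consider the case where Homeowner 1 reports 6, Homeowner 3 reports 6 and Homeowner 4 reports 9.
Truthful report 16: project built, pays 16, utility 16 - 16 = 0.
Report 9 instead: project built, pays 9, utility 16 - 9 = 7.
Since 7 > 0, reporting 9 is strictly better here, so truthful reporting is not dominant.

No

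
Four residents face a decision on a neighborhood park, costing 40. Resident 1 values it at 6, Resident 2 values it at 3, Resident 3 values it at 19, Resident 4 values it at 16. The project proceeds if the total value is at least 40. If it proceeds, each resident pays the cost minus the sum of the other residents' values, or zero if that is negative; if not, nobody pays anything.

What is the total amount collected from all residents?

Total value 44 ≥ cost 40, so it is built.
Resident 1: others sum to 38; max(0, 40 - 38) = 2.
Resident 2: others sum to 41; max(0, 40 - 41) = 0.
Resident 3: others sum to 25; max(0, 40 - 25) = 15.
Resident 4: others sum to 28; max(0, 40 - 28) = 12.
Total collected = 2 + 0 + 15 + 12 = 29.

29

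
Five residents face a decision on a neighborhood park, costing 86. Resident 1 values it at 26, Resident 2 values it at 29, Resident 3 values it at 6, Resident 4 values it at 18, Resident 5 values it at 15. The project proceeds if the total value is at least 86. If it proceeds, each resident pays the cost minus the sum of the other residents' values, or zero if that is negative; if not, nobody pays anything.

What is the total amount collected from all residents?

56

Total value 94 ≥ cost 86, so it is built.
Resident 1: others sum to 68; max(0, 86 - 68) = 18.
Resident 2: others sum to 65; max(0, 86 - 65) = 21.
Resident 3: others sum to 88; max(0, 86 - 88) = 0.
Resident 4: others sum to 76; max(0, 86 - 76) = 10.
Resident 5: others sum to 79; max(0, 86 - 79) = 7.
Total collected = 18 + 21 + 0 + 10 + 7 = 56.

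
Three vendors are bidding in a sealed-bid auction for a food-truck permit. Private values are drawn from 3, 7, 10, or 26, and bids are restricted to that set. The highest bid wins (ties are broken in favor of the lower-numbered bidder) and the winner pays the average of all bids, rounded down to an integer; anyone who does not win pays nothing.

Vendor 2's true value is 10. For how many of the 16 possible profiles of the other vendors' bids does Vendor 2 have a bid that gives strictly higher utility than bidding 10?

2

Others bid (3, 3): truth gives 5; bid 7 gives 6 > 5. Violating.
Others bid (3, 7): truth gives 4; bid 7 gives 5 > 4. Violating.
Others bid (3, 10): truth gives 3; no alternative beats it.
Others bid (3, 26): truth gives 0; no alternative beats it.
(Checking all 16 profiles: 2 have a profitable deviation, 14 do not.)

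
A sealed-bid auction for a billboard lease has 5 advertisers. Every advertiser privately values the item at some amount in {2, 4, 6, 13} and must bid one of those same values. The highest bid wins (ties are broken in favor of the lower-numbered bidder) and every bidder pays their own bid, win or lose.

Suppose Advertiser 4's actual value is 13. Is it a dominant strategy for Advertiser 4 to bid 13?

Consider the case where Advertiser 1 bids 2, Advertiser 2 bids 2, Advertiser 3 bids 2 and Advertiser 5 bids 2.
Truthful bid 13: wins, pays 13, utility 13 - 13 = 0.
Bid 4 instead: wins, pays 4, utility 13 - 4 = 9.
Since 9 > 0, bidding 4 is strictly better here, so truthful bidding is not dominant.

No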